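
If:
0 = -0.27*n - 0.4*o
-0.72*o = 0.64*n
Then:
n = 0.00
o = 0.00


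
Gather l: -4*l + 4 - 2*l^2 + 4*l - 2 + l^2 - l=-l^2 - l + 2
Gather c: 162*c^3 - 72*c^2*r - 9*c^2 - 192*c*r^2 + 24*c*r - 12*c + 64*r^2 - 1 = 162*c^3 + c^2*(-72*r - 9) + c*(-192*r^2 + 24*r - 12) + 64*r^2 - 1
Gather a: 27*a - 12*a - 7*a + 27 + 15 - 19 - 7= 8*a + 16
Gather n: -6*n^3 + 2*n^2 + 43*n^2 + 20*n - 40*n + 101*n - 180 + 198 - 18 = -6*n^3 + 45*n^2 + 81*n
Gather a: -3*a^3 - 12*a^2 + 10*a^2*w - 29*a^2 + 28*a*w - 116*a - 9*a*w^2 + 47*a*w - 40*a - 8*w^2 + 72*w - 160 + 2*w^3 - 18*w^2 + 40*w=-3*a^3 + a^2*(10*w - 41) + a*(-9*w^2 + 75*w - 156) + 2*w^3 - 26*w^2 + 112*w - 160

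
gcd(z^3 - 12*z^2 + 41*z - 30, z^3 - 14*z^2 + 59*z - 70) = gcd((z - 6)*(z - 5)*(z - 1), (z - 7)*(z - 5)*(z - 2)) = z - 5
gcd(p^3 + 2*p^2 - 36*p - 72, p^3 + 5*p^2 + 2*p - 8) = p + 2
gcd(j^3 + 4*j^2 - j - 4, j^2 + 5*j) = 1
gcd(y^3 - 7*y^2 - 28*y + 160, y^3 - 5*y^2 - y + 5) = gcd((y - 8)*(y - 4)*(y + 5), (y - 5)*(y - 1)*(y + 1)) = 1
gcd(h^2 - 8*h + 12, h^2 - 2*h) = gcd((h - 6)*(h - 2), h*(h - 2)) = h - 2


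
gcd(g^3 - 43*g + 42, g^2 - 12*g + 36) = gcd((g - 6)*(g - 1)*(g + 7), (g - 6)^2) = g - 6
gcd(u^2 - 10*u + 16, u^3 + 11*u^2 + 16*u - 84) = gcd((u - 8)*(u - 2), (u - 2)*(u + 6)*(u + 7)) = u - 2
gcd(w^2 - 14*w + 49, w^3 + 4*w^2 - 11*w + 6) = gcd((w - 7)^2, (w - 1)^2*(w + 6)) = 1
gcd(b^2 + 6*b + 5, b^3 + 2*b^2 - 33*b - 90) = b + 5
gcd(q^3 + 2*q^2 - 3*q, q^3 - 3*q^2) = q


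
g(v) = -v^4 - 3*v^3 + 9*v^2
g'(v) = -4*v^3 - 9*v^2 + 18*v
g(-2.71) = 71.87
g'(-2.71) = -35.27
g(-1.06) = 12.42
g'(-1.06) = -24.43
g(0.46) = 1.57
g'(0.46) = 5.99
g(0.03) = 0.01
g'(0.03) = 0.53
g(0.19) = 0.30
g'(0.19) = 3.07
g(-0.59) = 3.63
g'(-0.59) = -12.93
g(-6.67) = -688.64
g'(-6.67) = 666.50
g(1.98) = -3.37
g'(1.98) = -30.69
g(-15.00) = -38475.00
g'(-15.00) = 11205.00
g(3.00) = -81.00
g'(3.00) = -135.00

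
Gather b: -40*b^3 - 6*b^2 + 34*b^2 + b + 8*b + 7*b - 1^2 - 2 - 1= -40*b^3 + 28*b^2 + 16*b - 4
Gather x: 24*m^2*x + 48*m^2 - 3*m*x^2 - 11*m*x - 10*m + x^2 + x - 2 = 48*m^2 - 10*m + x^2*(1 - 3*m) + x*(24*m^2 - 11*m + 1) - 2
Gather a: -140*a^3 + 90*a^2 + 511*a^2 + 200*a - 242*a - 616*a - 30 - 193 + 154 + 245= -140*a^3 + 601*a^2 - 658*a + 176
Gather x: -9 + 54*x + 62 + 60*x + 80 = 114*x + 133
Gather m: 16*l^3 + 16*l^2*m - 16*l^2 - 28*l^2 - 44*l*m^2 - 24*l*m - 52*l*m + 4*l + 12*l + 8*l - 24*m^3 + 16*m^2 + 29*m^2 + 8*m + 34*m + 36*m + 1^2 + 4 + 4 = 16*l^3 - 44*l^2 + 24*l - 24*m^3 + m^2*(45 - 44*l) + m*(16*l^2 - 76*l + 78) + 9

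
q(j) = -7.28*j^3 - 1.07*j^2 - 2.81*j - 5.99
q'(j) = -21.84*j^2 - 2.14*j - 2.81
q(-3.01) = 191.31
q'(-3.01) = -194.24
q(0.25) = -6.87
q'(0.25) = -4.71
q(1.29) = -27.02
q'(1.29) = -41.91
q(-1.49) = 19.90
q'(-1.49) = -48.11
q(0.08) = -6.23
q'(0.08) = -3.12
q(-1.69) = 30.84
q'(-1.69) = -61.57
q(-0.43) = -4.40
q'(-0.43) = -5.93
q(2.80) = -182.06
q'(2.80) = -180.03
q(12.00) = -12773.63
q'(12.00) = -3173.45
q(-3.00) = 189.37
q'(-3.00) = -192.95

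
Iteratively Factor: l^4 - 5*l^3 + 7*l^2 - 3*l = (l - 1)*(l^3 - 4*l^2 + 3*l) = l*(l - 1)*(l^2 - 4*l + 3) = l*(l - 3)*(l - 1)*(l - 1)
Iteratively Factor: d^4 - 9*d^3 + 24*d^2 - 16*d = (d - 4)*(d^3 - 5*d^2 + 4*d) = (d - 4)^2*(d^2 - d) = d*(d - 4)^2*(d - 1)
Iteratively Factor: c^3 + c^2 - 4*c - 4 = (c + 2)*(c^2 - c - 2) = (c + 1)*(c + 2)*(c - 2)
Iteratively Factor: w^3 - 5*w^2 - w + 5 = (w + 1)*(w^2 - 6*w + 5) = (w - 1)*(w + 1)*(w - 5)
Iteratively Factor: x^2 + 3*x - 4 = (x - 1)*(x + 4)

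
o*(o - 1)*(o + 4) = o^3 + 3*o^2 - 4*o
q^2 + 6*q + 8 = (q + 2)*(q + 4)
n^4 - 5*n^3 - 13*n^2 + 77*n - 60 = (n - 5)*(n - 3)*(n - 1)*(n + 4)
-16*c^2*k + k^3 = k*(-4*c + k)*(4*c + k)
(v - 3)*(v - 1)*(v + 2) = v^3 - 2*v^2 - 5*v + 6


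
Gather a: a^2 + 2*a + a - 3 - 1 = a^2 + 3*a - 4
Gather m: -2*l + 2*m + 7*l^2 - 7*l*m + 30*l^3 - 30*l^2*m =30*l^3 + 7*l^2 - 2*l + m*(-30*l^2 - 7*l + 2)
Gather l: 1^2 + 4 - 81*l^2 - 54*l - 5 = -81*l^2 - 54*l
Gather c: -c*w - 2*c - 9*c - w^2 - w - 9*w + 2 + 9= c*(-w - 11) - w^2 - 10*w + 11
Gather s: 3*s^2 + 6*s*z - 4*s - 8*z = 3*s^2 + s*(6*z - 4) - 8*z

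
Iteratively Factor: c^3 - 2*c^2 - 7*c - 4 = (c + 1)*(c^2 - 3*c - 4) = (c - 4)*(c + 1)*(c + 1)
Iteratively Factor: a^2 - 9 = (a + 3)*(a - 3)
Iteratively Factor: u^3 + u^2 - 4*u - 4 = (u + 1)*(u^2 - 4) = (u + 1)*(u + 2)*(u - 2)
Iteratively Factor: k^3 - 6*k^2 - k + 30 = (k + 2)*(k^2 - 8*k + 15) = (k - 5)*(k + 2)*(k - 3)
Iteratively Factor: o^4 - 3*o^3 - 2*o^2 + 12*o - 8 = (o - 1)*(o^3 - 2*o^2 - 4*o + 8) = (o - 2)*(o - 1)*(o^2 - 4) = (o - 2)*(o - 1)*(o + 2)*(o - 2)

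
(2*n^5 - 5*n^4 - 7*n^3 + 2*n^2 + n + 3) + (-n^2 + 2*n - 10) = 2*n^5 - 5*n^4 - 7*n^3 + n^2 + 3*n - 7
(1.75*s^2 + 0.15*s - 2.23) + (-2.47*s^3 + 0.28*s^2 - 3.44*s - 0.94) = -2.47*s^3 + 2.03*s^2 - 3.29*s - 3.17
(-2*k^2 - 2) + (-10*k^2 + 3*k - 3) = -12*k^2 + 3*k - 5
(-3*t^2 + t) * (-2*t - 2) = 6*t^3 + 4*t^2 - 2*t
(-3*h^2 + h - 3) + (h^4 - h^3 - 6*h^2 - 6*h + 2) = h^4 - h^3 - 9*h^2 - 5*h - 1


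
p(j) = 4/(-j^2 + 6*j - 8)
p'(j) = 4*(2*j - 6)/(-j^2 + 6*j - 8)^2 = 8*(j - 3)/(j^2 - 6*j + 8)^2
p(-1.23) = -0.24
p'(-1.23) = -0.12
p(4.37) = -4.56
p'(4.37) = 14.25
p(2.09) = 23.27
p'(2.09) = -246.37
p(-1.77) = -0.18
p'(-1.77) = -0.08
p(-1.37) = -0.22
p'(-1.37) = -0.11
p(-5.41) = -0.06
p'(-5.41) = -0.01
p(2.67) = 4.49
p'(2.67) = -3.32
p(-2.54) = -0.13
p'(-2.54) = -0.05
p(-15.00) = -0.01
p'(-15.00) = 0.00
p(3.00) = 4.00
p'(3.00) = 0.00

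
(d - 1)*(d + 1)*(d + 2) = d^3 + 2*d^2 - d - 2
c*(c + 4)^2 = c^3 + 8*c^2 + 16*c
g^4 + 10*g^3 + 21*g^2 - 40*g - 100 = (g - 2)*(g + 2)*(g + 5)^2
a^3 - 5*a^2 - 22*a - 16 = (a - 8)*(a + 1)*(a + 2)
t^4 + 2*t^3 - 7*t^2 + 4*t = t*(t - 1)^2*(t + 4)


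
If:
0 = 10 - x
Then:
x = 10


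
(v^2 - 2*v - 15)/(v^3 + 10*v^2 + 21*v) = (v - 5)/(v*(v + 7))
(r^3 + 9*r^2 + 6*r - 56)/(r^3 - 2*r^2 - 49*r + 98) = (r + 4)/(r - 7)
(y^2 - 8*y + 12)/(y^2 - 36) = (y - 2)/(y + 6)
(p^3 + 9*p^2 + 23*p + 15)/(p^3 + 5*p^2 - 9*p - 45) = (p + 1)/(p - 3)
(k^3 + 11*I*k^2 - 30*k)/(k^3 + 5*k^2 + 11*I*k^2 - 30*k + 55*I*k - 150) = k/(k + 5)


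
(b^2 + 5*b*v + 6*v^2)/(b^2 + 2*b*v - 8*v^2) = (b^2 + 5*b*v + 6*v^2)/(b^2 + 2*b*v - 8*v^2)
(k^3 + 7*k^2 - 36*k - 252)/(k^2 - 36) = k + 7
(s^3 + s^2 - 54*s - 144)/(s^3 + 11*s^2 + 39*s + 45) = (s^2 - 2*s - 48)/(s^2 + 8*s + 15)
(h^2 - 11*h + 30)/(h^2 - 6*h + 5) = (h - 6)/(h - 1)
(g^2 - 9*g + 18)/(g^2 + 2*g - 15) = (g - 6)/(g + 5)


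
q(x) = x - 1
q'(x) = 1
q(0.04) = -0.96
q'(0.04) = 1.00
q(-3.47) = -4.47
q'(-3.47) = 1.00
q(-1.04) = -2.04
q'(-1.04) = 1.00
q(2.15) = 1.15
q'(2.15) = 1.00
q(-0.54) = -1.54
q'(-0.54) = 1.00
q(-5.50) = -6.50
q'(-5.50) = 1.00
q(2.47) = 1.47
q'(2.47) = 1.00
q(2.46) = 1.46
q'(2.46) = 1.00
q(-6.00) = -7.00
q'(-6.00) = 1.00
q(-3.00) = -4.00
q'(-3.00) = 1.00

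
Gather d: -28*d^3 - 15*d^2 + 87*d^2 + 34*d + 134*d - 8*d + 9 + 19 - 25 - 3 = -28*d^3 + 72*d^2 + 160*d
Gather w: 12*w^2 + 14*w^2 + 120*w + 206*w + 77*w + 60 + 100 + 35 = 26*w^2 + 403*w + 195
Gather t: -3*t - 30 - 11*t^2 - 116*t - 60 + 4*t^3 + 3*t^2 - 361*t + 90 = 4*t^3 - 8*t^2 - 480*t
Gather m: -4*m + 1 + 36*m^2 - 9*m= 36*m^2 - 13*m + 1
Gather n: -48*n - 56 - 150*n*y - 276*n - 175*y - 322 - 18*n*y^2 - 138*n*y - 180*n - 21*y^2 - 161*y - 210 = n*(-18*y^2 - 288*y - 504) - 21*y^2 - 336*y - 588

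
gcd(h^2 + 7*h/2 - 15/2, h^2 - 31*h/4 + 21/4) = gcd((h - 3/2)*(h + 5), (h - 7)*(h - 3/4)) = 1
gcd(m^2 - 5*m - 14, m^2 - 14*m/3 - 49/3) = m - 7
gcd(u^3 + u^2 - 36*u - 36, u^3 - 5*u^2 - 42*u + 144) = u + 6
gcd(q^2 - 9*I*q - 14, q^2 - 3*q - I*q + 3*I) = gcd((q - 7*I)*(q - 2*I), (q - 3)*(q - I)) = 1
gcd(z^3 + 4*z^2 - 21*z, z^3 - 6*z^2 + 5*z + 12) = z - 3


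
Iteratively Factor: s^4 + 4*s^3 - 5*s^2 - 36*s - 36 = (s - 3)*(s^3 + 7*s^2 + 16*s + 12) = (s - 3)*(s + 2)*(s^2 + 5*s + 6) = (s - 3)*(s + 2)*(s + 3)*(s + 2)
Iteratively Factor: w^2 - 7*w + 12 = (w - 3)*(w - 4)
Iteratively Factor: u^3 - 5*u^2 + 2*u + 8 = (u - 2)*(u^2 - 3*u - 4) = (u - 4)*(u - 2)*(u + 1)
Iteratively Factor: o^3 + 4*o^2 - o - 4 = (o - 1)*(o^2 + 5*o + 4) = (o - 1)*(o + 1)*(o + 4)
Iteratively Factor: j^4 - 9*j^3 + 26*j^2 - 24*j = (j - 4)*(j^3 - 5*j^2 + 6*j) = (j - 4)*(j - 3)*(j^2 - 2*j) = (j - 4)*(j - 3)*(j - 2)*(j)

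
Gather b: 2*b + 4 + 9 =2*b + 13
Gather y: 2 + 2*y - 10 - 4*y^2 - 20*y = -4*y^2 - 18*y - 8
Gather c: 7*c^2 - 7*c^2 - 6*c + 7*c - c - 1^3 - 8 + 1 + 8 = 0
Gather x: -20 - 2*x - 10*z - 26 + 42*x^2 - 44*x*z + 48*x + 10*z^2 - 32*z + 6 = 42*x^2 + x*(46 - 44*z) + 10*z^2 - 42*z - 40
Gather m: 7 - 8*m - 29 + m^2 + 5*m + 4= m^2 - 3*m - 18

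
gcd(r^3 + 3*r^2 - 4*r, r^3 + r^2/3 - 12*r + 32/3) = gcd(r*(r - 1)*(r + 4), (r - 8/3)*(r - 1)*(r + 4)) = r^2 + 3*r - 4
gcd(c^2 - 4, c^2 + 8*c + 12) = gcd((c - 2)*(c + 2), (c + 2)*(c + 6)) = c + 2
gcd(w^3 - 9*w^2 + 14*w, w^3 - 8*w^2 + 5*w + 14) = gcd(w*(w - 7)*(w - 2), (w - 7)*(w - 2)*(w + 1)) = w^2 - 9*w + 14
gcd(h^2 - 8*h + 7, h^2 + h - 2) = h - 1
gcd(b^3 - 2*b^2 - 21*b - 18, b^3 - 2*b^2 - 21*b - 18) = b^3 - 2*b^2 - 21*b - 18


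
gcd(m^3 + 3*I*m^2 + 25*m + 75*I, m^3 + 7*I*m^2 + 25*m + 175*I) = m^2 + 25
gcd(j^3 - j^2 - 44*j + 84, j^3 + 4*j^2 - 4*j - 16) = j - 2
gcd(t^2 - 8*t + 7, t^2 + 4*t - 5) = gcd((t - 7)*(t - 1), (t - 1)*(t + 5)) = t - 1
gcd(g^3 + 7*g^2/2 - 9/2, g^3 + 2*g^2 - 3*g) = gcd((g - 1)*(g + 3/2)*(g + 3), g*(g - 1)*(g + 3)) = g^2 + 2*g - 3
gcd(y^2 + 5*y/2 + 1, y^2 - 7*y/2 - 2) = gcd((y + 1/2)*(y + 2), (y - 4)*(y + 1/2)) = y + 1/2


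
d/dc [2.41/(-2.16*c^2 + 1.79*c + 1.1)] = (10.4112*c - 4.3139)/(-2.16*c^2 + 1.79*c + 1.1)^2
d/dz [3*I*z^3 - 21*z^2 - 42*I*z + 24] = 9*I*z^2 - 42*z - 42*I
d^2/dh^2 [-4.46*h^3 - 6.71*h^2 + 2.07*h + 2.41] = -26.76*h - 13.42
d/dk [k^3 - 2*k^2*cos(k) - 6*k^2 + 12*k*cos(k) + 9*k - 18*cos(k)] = 2*k^2*sin(k) + 3*k^2 - 12*k*sin(k) - 4*k*cos(k) - 12*k + 18*sin(k) + 12*cos(k) + 9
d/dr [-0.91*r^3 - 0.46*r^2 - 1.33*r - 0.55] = -2.73*r^2 - 0.92*r - 1.33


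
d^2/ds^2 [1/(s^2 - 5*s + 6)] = 2*(-s^2 + 5*s + (2*s - 5)^2 - 6)/(s^2 - 5*s + 6)^3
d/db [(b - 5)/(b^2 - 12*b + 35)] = -1/(b^2 - 14*b + 49)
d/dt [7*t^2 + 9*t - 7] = 14*t + 9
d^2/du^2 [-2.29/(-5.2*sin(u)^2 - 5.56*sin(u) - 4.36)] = (-247.6864*sin(u)^4 - 198.62544*sin(u)^3 + 508.412976*sin(u)^2 + 452.764144*sin(u) + 37.746528)/(5.2*sin(u)^2 + 5.56*sin(u) + 4.36)^3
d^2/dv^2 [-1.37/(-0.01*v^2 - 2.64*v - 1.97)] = (-0.000274*v^2 - 0.072336*v + 1.37*(0.02*v + 2.64)*(0.04*v + 5.28) - 0.053978)/(0.01*v^2 + 2.64*v + 1.97)^3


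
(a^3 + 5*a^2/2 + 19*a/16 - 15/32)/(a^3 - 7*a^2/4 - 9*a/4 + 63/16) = (16*a^2 + 16*a - 5)/(2*(8*a^2 - 26*a + 21))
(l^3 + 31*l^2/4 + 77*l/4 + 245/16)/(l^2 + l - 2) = (16*l^3 + 124*l^2 + 308*l + 245)/(16*(l^2 + l - 2))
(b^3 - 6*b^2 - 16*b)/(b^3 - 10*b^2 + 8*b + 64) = b/(b - 4)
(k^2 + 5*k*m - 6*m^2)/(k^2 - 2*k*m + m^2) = (k + 6*m)/(k - m)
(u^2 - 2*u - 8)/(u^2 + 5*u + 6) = (u - 4)/(u + 3)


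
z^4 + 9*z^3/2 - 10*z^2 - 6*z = z*(z - 2)*(z + 1/2)*(z + 6)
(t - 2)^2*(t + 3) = t^3 - t^2 - 8*t + 12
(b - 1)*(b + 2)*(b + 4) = b^3 + 5*b^2 + 2*b - 8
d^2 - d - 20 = (d - 5)*(d + 4)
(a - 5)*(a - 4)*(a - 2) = a^3 - 11*a^2 + 38*a - 40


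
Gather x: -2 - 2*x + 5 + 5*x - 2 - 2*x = x + 1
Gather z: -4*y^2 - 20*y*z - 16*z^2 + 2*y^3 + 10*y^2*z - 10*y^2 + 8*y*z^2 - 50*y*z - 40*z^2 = 2*y^3 - 14*y^2 + z^2*(8*y - 56) + z*(10*y^2 - 70*y)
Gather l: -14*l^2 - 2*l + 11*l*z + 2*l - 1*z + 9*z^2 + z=-14*l^2 + 11*l*z + 9*z^2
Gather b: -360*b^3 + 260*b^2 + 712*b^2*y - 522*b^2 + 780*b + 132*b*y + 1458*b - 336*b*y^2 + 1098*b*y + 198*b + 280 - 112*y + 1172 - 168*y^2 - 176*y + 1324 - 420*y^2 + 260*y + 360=-360*b^3 + b^2*(712*y - 262) + b*(-336*y^2 + 1230*y + 2436) - 588*y^2 - 28*y + 3136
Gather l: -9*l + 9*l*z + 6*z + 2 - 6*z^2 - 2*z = l*(9*z - 9) - 6*z^2 + 4*z + 2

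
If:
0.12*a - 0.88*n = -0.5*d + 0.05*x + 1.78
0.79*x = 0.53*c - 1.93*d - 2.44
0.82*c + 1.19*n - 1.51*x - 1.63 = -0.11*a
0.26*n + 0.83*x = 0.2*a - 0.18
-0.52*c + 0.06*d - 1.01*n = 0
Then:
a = -5.67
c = 4.93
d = 0.42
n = -2.51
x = -0.80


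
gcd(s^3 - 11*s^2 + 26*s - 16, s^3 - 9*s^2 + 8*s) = s^2 - 9*s + 8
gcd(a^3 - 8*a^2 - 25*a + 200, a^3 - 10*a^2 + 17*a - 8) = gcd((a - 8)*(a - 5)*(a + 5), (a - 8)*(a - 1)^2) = a - 8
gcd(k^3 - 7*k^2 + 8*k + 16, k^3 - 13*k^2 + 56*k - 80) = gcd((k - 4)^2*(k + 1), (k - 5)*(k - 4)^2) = k^2 - 8*k + 16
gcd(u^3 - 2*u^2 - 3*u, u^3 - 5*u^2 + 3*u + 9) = u^2 - 2*u - 3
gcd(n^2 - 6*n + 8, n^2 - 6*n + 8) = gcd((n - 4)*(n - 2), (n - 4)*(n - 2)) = n^2 - 6*n + 8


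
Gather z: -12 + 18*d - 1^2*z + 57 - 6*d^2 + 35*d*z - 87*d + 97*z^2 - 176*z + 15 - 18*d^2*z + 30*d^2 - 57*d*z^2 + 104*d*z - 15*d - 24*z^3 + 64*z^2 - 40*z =24*d^2 - 84*d - 24*z^3 + z^2*(161 - 57*d) + z*(-18*d^2 + 139*d - 217) + 60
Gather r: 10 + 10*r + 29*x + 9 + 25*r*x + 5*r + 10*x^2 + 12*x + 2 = r*(25*x + 15) + 10*x^2 + 41*x + 21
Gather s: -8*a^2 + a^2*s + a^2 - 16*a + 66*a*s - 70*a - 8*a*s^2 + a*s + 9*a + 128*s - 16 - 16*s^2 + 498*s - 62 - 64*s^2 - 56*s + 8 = -7*a^2 - 77*a + s^2*(-8*a - 80) + s*(a^2 + 67*a + 570) - 70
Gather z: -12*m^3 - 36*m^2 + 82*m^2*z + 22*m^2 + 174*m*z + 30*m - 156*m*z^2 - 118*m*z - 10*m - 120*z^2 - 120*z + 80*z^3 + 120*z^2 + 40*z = -12*m^3 - 14*m^2 - 156*m*z^2 + 20*m + 80*z^3 + z*(82*m^2 + 56*m - 80)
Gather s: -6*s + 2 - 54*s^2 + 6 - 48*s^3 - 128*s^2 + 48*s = -48*s^3 - 182*s^2 + 42*s + 8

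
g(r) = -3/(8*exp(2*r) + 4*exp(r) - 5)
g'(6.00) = 0.00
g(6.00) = 0.00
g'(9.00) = 0.00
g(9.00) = 0.00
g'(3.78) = 0.00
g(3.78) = -0.00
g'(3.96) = 0.00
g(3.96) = -0.00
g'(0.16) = 0.70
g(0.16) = -0.28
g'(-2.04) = 0.13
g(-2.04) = 0.69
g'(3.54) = 0.00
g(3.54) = -0.00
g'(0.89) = 0.12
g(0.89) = -0.06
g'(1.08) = 0.08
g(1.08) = -0.04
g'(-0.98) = 2.00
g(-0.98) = 1.26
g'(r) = -3*(-16*exp(2*r) - 4*exp(r))/(8*exp(2*r) + 4*exp(r) - 5)^2 = (48*exp(r) + 12)*exp(r)/(8*exp(2*r) + 4*exp(r) - 5)^2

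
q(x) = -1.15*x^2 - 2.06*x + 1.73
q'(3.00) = -8.96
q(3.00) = -14.80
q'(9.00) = -22.76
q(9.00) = -109.96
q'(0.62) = -3.49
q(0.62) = 0.01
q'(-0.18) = -1.65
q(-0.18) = 2.06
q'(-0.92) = 0.06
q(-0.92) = 2.65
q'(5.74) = -15.26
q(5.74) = -47.98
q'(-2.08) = 2.72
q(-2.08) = 1.04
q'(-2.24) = 3.09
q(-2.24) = 0.57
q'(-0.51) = -0.89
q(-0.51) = 2.48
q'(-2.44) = 3.55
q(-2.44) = -0.09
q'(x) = -2.3*x - 2.06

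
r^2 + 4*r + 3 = (r + 1)*(r + 3)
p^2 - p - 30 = (p - 6)*(p + 5)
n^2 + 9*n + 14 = (n + 2)*(n + 7)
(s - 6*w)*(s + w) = s^2 - 5*s*w - 6*w^2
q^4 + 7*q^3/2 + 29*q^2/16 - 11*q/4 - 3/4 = (q - 3/4)*(q + 1/4)*(q + 2)^2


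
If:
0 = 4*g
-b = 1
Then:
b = -1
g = 0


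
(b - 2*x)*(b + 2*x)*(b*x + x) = b^3*x + b^2*x - 4*b*x^3 - 4*x^3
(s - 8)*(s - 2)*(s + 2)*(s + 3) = s^4 - 5*s^3 - 28*s^2 + 20*s + 96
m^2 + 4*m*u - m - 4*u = (m - 1)*(m + 4*u)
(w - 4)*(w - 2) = w^2 - 6*w + 8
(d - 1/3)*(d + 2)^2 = d^3 + 11*d^2/3 + 8*d/3 - 4/3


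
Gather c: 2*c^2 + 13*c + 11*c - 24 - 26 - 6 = 2*c^2 + 24*c - 56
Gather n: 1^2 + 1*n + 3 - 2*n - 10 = -n - 6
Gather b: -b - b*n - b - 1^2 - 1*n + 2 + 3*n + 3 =b*(-n - 2) + 2*n + 4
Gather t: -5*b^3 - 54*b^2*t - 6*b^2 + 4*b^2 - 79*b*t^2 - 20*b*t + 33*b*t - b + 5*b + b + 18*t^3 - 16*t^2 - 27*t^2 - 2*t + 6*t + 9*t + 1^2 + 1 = -5*b^3 - 2*b^2 + 5*b + 18*t^3 + t^2*(-79*b - 43) + t*(-54*b^2 + 13*b + 13) + 2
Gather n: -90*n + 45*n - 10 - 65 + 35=-45*n - 40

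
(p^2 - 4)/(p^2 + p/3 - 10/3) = 3*(p - 2)/(3*p - 5)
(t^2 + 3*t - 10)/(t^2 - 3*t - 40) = (t - 2)/(t - 8)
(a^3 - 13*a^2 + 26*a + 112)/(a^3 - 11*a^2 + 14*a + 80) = (a - 7)/(a - 5)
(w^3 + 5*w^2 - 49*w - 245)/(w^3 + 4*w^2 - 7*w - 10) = (w^2 - 49)/(w^2 - w - 2)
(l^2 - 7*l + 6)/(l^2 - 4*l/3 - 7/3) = 3*(-l^2 + 7*l - 6)/(-3*l^2 + 4*l + 7)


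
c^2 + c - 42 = (c - 6)*(c + 7)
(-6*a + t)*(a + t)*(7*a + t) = -42*a^3 - 41*a^2*t + 2*a*t^2 + t^3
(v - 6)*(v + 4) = v^2 - 2*v - 24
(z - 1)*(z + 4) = z^2 + 3*z - 4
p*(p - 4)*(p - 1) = p^3 - 5*p^2 + 4*p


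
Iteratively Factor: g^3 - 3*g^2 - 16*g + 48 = (g - 3)*(g^2 - 16) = (g - 3)*(g + 4)*(g - 4)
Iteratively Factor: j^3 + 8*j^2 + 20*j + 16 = (j + 4)*(j^2 + 4*j + 4) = (j + 2)*(j + 4)*(j + 2)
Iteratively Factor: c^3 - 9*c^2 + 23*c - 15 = (c - 3)*(c^2 - 6*c + 5) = (c - 3)*(c - 1)*(c - 5)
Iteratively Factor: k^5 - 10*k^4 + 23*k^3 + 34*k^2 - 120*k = (k - 4)*(k^4 - 6*k^3 - k^2 + 30*k) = (k - 5)*(k - 4)*(k^3 - k^2 - 6*k) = (k - 5)*(k - 4)*(k + 2)*(k^2 - 3*k) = k*(k - 5)*(k - 4)*(k + 2)*(k - 3)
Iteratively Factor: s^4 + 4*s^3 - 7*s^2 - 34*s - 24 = (s + 2)*(s^3 + 2*s^2 - 11*s - 12) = (s + 2)*(s + 4)*(s^2 - 2*s - 3) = (s + 1)*(s + 2)*(s + 4)*(s - 3)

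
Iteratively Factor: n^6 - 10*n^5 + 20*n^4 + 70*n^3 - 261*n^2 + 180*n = (n)*(n^5 - 10*n^4 + 20*n^3 + 70*n^2 - 261*n + 180) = n*(n + 3)*(n^4 - 13*n^3 + 59*n^2 - 107*n + 60) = n*(n - 5)*(n + 3)*(n^3 - 8*n^2 + 19*n - 12) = n*(n - 5)*(n - 1)*(n + 3)*(n^2 - 7*n + 12) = n*(n - 5)*(n - 4)*(n - 1)*(n + 3)*(n - 3)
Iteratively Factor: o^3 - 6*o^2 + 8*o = (o - 4)*(o^2 - 2*o) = (o - 4)*(o - 2)*(o)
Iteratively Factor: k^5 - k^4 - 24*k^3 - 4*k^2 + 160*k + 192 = (k + 2)*(k^4 - 3*k^3 - 18*k^2 + 32*k + 96) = (k - 4)*(k + 2)*(k^3 + k^2 - 14*k - 24) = (k - 4)*(k + 2)*(k + 3)*(k^2 - 2*k - 8) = (k - 4)^2*(k + 2)*(k + 3)*(k + 2)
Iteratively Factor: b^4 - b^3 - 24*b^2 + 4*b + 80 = (b + 2)*(b^3 - 3*b^2 - 18*b + 40) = (b + 2)*(b + 4)*(b^2 - 7*b + 10) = (b - 5)*(b + 2)*(b + 4)*(b - 2)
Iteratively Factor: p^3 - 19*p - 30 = (p + 2)*(p^2 - 2*p - 15) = (p + 2)*(p + 3)*(p - 5)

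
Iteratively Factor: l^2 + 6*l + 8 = (l + 2)*(l + 4)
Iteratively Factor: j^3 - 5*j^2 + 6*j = (j - 2)*(j^2 - 3*j) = j*(j - 2)*(j - 3)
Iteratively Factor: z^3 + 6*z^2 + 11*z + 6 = (z + 3)*(z^2 + 3*z + 2) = (z + 2)*(z + 3)*(z + 1)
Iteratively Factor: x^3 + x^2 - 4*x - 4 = (x + 1)*(x^2 - 4) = (x - 2)*(x + 1)*(x + 2)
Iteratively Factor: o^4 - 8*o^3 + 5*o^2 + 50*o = (o - 5)*(o^3 - 3*o^2 - 10*o) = (o - 5)^2*(o^2 + 2*o) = o*(o - 5)^2*(o + 2)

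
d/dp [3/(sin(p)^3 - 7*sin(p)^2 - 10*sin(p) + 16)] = 3*(-3*sin(p)^2 + 14*sin(p) + 10)*cos(p)/(sin(p)^3 - 7*sin(p)^2 - 10*sin(p) + 16)^2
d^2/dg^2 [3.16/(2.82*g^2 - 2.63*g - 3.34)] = (50.259168*g^2 - 46.872912*g - 3.16*(5.64*g - 2.63)*(11.28*g - 5.26) - 59.526816)/(-2.82*g^2 + 2.63*g + 3.34)^3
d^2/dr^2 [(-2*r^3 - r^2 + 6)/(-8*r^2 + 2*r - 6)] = 3*(-6*r^3 - 114*r^2 + 42*r + 25)/(64*r^6 - 48*r^5 + 156*r^4 - 73*r^3 + 117*r^2 - 27*r + 27)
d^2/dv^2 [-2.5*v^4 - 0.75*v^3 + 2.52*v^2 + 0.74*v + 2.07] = -30.0*v^2 - 4.5*v + 5.04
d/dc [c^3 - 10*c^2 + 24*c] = 3*c^2 - 20*c + 24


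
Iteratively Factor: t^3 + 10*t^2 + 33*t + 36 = (t + 3)*(t^2 + 7*t + 12) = (t + 3)*(t + 4)*(t + 3)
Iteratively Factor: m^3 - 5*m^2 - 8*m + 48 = (m + 3)*(m^2 - 8*m + 16) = (m - 4)*(m + 3)*(m - 4)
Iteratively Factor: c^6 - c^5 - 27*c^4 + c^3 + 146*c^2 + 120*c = (c + 1)*(c^5 - 2*c^4 - 25*c^3 + 26*c^2 + 120*c) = c*(c + 1)*(c^4 - 2*c^3 - 25*c^2 + 26*c + 120) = c*(c + 1)*(c + 2)*(c^3 - 4*c^2 - 17*c + 60) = c*(c + 1)*(c + 2)*(c + 4)*(c^2 - 8*c + 15) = c*(c - 3)*(c + 1)*(c + 2)*(c + 4)*(c - 5)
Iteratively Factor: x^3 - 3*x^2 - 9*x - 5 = (x - 5)*(x^2 + 2*x + 1) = (x - 5)*(x + 1)*(x + 1)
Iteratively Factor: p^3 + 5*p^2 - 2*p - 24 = (p - 2)*(p^2 + 7*p + 12) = (p - 2)*(p + 4)*(p + 3)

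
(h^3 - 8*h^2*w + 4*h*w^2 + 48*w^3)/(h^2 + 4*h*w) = (h^3 - 8*h^2*w + 4*h*w^2 + 48*w^3)/(h*(h + 4*w))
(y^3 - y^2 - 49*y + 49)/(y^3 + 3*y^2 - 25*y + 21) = (y - 7)/(y - 3)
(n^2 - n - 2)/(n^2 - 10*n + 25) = (n^2 - n - 2)/(n^2 - 10*n + 25)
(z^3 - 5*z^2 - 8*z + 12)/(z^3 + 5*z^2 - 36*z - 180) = (z^2 + z - 2)/(z^2 + 11*z + 30)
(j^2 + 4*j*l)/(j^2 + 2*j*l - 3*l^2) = j*(j + 4*l)/(j^2 + 2*j*l - 3*l^2)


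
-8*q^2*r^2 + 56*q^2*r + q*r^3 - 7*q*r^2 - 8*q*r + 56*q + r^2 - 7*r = (-8*q + r)*(r - 7)*(q*r + 1)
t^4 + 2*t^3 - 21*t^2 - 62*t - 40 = (t - 5)*(t + 1)*(t + 2)*(t + 4)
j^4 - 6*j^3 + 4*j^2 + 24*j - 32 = (j - 4)*(j - 2)^2*(j + 2)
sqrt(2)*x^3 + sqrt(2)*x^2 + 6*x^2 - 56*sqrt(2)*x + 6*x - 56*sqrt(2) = (x - 4*sqrt(2))*(x + 7*sqrt(2))*(sqrt(2)*x + sqrt(2))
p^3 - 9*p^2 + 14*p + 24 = (p - 6)*(p - 4)*(p + 1)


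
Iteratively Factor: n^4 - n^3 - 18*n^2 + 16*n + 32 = (n + 1)*(n^3 - 2*n^2 - 16*n + 32) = (n - 2)*(n + 1)*(n^2 - 16) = (n - 4)*(n - 2)*(n + 1)*(n + 4)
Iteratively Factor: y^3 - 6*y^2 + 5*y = (y)*(y^2 - 6*y + 5) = y*(y - 1)*(y - 5)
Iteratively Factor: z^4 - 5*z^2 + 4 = (z - 2)*(z^3 + 2*z^2 - z - 2) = (z - 2)*(z + 2)*(z^2 - 1) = (z - 2)*(z + 1)*(z + 2)*(z - 1)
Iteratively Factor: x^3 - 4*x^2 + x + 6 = (x - 2)*(x^2 - 2*x - 3) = (x - 3)*(x - 2)*(x + 1)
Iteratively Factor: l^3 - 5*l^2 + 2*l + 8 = (l + 1)*(l^2 - 6*l + 8) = (l - 4)*(l + 1)*(l - 2)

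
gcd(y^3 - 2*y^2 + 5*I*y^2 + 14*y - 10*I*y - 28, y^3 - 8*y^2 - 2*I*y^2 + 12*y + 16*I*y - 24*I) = y^2 + y*(-2 - 2*I) + 4*I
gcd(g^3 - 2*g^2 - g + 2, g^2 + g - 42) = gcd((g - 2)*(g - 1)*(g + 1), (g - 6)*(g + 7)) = 1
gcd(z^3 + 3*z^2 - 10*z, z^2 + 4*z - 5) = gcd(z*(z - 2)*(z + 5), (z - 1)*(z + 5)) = z + 5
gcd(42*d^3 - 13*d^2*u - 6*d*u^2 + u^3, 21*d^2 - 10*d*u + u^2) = -7*d + u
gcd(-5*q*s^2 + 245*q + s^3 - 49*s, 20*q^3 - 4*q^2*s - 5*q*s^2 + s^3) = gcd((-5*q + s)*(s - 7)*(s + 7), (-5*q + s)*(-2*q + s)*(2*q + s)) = 5*q - s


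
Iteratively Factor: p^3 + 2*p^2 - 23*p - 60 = (p + 4)*(p^2 - 2*p - 15) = (p + 3)*(p + 4)*(p - 5)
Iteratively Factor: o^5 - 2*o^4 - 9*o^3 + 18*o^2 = (o - 3)*(o^4 + o^3 - 6*o^2) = o*(o - 3)*(o^3 + o^2 - 6*o) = o^2*(o - 3)*(o^2 + o - 6) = o^2*(o - 3)*(o - 2)*(o + 3)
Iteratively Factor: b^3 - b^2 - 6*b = (b)*(b^2 - b - 6) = b*(b - 3)*(b + 2)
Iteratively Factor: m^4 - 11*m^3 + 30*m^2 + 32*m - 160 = (m - 4)*(m^3 - 7*m^2 + 2*m + 40) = (m - 5)*(m - 4)*(m^2 - 2*m - 8) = (m - 5)*(m - 4)*(m + 2)*(m - 4)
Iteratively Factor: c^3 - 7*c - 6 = (c - 3)*(c^2 + 3*c + 2) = (c - 3)*(c + 2)*(c + 1)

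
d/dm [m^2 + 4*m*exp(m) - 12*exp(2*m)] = 4*m*exp(m) + 2*m - 24*exp(2*m) + 4*exp(m)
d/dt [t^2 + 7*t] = 2*t + 7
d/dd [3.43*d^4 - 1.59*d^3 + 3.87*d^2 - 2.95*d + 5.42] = 13.72*d^3 - 4.77*d^2 + 7.74*d - 2.95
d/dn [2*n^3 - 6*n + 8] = 6*n^2 - 6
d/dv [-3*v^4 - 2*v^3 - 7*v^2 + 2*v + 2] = -12*v^3 - 6*v^2 - 14*v + 2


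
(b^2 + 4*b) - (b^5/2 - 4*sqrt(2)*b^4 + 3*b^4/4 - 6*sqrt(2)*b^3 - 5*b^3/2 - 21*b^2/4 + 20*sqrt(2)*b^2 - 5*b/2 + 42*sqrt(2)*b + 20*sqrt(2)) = -b^5/2 - 3*b^4/4 + 4*sqrt(2)*b^4 + 5*b^3/2 + 6*sqrt(2)*b^3 - 20*sqrt(2)*b^2 + 25*b^2/4 - 42*sqrt(2)*b + 13*b/2 - 20*sqrt(2)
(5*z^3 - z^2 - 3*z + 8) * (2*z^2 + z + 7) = 10*z^5 + 3*z^4 + 28*z^3 + 6*z^2 - 13*z + 56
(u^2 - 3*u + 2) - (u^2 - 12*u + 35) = 9*u - 33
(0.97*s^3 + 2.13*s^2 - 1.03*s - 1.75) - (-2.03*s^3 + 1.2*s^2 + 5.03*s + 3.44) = 3.0*s^3 + 0.93*s^2 - 6.06*s - 5.19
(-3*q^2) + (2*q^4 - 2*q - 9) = 2*q^4 - 3*q^2 - 2*q - 9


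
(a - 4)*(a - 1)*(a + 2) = a^3 - 3*a^2 - 6*a + 8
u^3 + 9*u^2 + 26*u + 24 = (u + 2)*(u + 3)*(u + 4)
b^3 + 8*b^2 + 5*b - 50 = (b - 2)*(b + 5)^2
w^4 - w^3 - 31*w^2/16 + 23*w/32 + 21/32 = (w - 7/4)*(w - 3/4)*(w + 1/2)*(w + 1)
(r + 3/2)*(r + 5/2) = r^2 + 4*r + 15/4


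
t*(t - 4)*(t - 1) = t^3 - 5*t^2 + 4*t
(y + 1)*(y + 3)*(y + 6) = y^3 + 10*y^2 + 27*y + 18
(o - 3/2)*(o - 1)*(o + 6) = o^3 + 7*o^2/2 - 27*o/2 + 9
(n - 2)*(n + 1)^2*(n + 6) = n^4 + 6*n^3 - 3*n^2 - 20*n - 12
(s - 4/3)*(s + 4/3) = s^2 - 16/9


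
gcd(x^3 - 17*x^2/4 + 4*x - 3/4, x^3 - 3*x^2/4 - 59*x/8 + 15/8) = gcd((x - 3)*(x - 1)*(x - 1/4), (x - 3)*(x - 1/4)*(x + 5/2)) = x^2 - 13*x/4 + 3/4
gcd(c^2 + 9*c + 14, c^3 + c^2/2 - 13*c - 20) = c + 2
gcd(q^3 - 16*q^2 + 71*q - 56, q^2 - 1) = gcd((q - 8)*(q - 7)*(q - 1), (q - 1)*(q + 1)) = q - 1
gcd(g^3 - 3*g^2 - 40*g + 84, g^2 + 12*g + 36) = g + 6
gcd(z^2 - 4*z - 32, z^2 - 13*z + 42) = 1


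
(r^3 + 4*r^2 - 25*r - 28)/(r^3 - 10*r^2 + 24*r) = (r^2 + 8*r + 7)/(r*(r - 6))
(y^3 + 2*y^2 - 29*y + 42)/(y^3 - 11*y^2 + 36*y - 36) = (y + 7)/(y - 6)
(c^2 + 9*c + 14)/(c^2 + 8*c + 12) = (c + 7)/(c + 6)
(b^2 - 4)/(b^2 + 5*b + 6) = (b - 2)/(b + 3)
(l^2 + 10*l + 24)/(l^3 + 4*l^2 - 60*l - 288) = (l + 4)/(l^2 - 2*l - 48)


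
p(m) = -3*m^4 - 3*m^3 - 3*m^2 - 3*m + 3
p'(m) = -12*m^3 - 9*m^2 - 6*m - 3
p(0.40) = 1.05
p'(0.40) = -7.61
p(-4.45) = -955.11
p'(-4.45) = 902.93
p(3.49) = -616.60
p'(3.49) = -643.66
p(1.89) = -71.92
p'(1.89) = -127.50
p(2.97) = -344.39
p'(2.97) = -414.58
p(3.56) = -662.92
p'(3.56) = -679.84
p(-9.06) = -18198.19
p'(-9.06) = 8236.74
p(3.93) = -952.85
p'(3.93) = -893.97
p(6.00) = -4659.00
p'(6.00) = -2955.00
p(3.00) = -357.00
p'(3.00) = -426.00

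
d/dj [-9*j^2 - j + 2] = -18*j - 1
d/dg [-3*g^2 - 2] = -6*g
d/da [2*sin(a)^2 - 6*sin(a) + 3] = 2*(2*sin(a) - 3)*cos(a)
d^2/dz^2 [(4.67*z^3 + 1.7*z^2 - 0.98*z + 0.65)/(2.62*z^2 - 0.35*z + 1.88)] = (2.1316282072803e-14*z^4 - 55.197378*z^3 - 41.90712*z^2 + 124.420116*z + 4.48325)/(17.984728*z^6 - 7.20762*z^5 + 39.678066*z^4 - 10.386635*z^3 + 28.471284*z^2 - 3.71112*z + 6.644672)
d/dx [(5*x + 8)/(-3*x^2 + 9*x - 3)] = (5*x^2 + 16*x - 29)/(3*(x^4 - 6*x^3 + 11*x^2 - 6*x + 1))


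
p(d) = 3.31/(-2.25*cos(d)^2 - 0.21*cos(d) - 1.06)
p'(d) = 3.31*(-4.5*sin(d)*cos(d) - 0.21*sin(d))/(-2.25*cos(d)^2 - 0.21*cos(d) - 1.06)^2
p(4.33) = -2.56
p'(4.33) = -2.69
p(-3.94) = -1.65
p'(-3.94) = 1.72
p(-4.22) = -2.26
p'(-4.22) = 2.61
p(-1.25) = -2.45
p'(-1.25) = 2.81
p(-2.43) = -1.51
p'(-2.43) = -1.44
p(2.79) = -1.16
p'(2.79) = 0.57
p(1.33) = -2.67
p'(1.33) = -2.69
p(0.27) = -0.99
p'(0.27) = -0.36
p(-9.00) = -1.21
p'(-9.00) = -0.71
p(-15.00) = -1.51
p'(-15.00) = -1.43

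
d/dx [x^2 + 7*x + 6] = 2*x + 7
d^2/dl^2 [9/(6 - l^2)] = 54*(-l^2 - 2)/(l^2 - 6)^3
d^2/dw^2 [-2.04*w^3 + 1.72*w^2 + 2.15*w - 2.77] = 3.44 - 12.24*w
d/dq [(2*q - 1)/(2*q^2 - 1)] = 2*(-2*q^2 + 2*q - 1)/(4*q^4 - 4*q^2 + 1)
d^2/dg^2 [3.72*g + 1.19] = 0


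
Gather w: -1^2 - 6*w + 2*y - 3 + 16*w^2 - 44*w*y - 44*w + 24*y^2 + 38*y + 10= 16*w^2 + w*(-44*y - 50) + 24*y^2 + 40*y + 6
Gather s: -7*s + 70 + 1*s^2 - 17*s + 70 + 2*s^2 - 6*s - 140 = 3*s^2 - 30*s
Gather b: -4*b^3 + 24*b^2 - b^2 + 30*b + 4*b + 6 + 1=-4*b^3 + 23*b^2 + 34*b + 7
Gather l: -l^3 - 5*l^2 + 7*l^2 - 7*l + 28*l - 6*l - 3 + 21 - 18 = -l^3 + 2*l^2 + 15*l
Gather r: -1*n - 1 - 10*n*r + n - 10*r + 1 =r*(-10*n - 10)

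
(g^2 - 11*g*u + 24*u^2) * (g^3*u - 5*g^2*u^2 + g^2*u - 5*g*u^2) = g^5*u - 16*g^4*u^2 + g^4*u + 79*g^3*u^3 - 16*g^3*u^2 - 120*g^2*u^4 + 79*g^2*u^3 - 120*g*u^4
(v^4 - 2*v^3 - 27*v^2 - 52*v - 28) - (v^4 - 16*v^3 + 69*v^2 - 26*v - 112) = 14*v^3 - 96*v^2 - 26*v + 84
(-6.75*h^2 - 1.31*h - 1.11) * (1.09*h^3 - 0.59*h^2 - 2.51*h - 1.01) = -7.3575*h^5 + 2.5546*h^4 + 16.5055*h^3 + 10.7605*h^2 + 4.1092*h + 1.1211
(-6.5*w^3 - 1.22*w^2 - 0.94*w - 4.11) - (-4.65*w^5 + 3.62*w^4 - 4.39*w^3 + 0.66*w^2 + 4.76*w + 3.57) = 4.65*w^5 - 3.62*w^4 - 2.11*w^3 - 1.88*w^2 - 5.7*w - 7.68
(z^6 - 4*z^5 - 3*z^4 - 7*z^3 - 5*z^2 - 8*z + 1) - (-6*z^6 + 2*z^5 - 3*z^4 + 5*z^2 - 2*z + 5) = 7*z^6 - 6*z^5 - 7*z^3 - 10*z^2 - 6*z - 4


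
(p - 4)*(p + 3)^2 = p^3 + 2*p^2 - 15*p - 36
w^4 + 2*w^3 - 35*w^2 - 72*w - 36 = (w - 6)*(w + 1)^2*(w + 6)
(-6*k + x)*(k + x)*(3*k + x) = -18*k^3 - 21*k^2*x - 2*k*x^2 + x^3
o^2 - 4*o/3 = o*(o - 4/3)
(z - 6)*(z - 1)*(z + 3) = z^3 - 4*z^2 - 15*z + 18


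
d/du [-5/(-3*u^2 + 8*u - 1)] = 10*(4 - 3*u)/(3*u^2 - 8*u + 1)^2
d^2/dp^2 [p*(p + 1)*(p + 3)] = 6*p + 8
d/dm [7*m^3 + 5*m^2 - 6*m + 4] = 21*m^2 + 10*m - 6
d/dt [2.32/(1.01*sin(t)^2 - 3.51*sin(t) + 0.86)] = (8.1432 - 4.6864*sin(t))*cos(t)/(1.01*sin(t)^2 - 3.51*sin(t) + 0.86)^2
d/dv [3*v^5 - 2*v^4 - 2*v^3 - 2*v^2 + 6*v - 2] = 15*v^4 - 8*v^3 - 6*v^2 - 4*v + 6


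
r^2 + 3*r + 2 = (r + 1)*(r + 2)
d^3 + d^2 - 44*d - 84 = (d - 7)*(d + 2)*(d + 6)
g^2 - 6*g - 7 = (g - 7)*(g + 1)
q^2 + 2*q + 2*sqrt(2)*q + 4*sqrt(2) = (q + 2)*(q + 2*sqrt(2))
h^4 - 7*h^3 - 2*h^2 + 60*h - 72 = (h - 6)*(h - 2)^2*(h + 3)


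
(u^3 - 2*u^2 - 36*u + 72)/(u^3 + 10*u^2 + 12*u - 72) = (u - 6)/(u + 6)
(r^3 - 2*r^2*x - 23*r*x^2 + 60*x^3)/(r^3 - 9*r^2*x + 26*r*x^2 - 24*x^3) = (-r - 5*x)/(-r + 2*x)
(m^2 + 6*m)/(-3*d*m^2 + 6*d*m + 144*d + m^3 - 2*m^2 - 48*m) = -m/(3*d*m - 24*d - m^2 + 8*m)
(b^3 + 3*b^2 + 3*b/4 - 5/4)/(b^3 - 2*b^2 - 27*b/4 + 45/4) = (2*b^2 + b - 1)/(2*b^2 - 9*b + 9)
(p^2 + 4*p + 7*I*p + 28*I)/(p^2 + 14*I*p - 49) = (p + 4)/(p + 7*I)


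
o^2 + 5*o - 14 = (o - 2)*(o + 7)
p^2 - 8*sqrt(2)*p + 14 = (p - 7*sqrt(2))*(p - sqrt(2))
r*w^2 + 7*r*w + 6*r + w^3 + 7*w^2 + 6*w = (r + w)*(w + 1)*(w + 6)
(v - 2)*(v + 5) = v^2 + 3*v - 10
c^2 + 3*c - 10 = (c - 2)*(c + 5)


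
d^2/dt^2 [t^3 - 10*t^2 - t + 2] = 6*t - 20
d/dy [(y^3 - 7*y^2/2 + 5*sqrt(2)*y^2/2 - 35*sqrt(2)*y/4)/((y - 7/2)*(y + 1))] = (y^2 + 2*y + 5*sqrt(2)/2)/(y^2 + 2*y + 1)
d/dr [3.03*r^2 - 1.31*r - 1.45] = 6.06*r - 1.31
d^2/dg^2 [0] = 0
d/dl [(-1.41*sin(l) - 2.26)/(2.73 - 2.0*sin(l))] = -8.3693*cos(l)/(2.0*sin(l) - 2.73)^2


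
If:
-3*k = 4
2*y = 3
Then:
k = -4/3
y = 3/2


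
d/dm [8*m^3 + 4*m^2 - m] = 24*m^2 + 8*m - 1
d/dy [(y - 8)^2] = 2*y - 16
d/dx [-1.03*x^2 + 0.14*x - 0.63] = 0.14 - 2.06*x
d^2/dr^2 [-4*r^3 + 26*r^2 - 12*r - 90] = 52 - 24*r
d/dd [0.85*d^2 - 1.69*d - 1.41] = 1.7*d - 1.69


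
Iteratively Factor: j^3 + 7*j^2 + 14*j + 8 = (j + 4)*(j^2 + 3*j + 2) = (j + 2)*(j + 4)*(j + 1)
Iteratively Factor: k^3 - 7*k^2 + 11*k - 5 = (k - 5)*(k^2 - 2*k + 1) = (k - 5)*(k - 1)*(k - 1)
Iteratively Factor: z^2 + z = (z)*(z + 1)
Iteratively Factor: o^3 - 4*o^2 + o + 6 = (o + 1)*(o^2 - 5*o + 6) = (o - 2)*(o + 1)*(o - 3)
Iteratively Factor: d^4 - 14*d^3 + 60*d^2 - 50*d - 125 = (d - 5)*(d^3 - 9*d^2 + 15*d + 25) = (d - 5)^2*(d^2 - 4*d - 5) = (d - 5)^3*(d + 1)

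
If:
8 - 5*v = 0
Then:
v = 8/5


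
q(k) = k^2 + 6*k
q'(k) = 2*k + 6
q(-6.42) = 2.70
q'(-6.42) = -6.84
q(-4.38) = -7.10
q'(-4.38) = -2.76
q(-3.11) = -8.99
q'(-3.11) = -0.22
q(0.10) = 0.61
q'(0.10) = 6.20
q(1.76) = 13.66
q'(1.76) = 9.52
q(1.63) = 12.44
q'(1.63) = 9.26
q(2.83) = 24.99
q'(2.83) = 11.66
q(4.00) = 40.00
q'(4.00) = 14.00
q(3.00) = 27.00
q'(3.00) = 12.00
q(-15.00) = 135.00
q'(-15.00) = -24.00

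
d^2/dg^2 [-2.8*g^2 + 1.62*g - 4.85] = -5.60000000000000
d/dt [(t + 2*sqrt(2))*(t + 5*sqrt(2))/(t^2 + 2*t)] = (-7*sqrt(2)*t^2 + 2*t^2 - 40*t - 40)/(t^2*(t^2 + 4*t + 4))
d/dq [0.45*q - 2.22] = 0.450000000000000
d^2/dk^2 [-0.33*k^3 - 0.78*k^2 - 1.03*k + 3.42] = -1.98*k - 1.56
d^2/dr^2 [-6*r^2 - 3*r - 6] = -12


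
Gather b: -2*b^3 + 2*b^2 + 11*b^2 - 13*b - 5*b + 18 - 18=-2*b^3 + 13*b^2 - 18*b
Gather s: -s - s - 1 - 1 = -2*s - 2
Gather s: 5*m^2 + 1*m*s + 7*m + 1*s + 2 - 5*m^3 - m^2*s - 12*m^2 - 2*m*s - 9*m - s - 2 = -5*m^3 - 7*m^2 - 2*m + s*(-m^2 - m)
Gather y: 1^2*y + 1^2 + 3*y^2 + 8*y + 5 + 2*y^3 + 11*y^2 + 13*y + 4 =2*y^3 + 14*y^2 + 22*y + 10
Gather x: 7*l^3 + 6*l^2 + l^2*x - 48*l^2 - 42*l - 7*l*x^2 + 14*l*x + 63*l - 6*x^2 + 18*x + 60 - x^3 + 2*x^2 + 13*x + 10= 7*l^3 - 42*l^2 + 21*l - x^3 + x^2*(-7*l - 4) + x*(l^2 + 14*l + 31) + 70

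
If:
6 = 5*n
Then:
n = 6/5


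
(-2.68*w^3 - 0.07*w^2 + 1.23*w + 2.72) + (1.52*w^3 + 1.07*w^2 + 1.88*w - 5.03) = -1.16*w^3 + 1.0*w^2 + 3.11*w - 2.31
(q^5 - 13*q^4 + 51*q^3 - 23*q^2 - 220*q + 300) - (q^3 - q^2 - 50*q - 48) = q^5 - 13*q^4 + 50*q^3 - 22*q^2 - 170*q + 348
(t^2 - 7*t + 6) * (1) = t^2 - 7*t + 6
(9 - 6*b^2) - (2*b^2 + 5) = 4 - 8*b^2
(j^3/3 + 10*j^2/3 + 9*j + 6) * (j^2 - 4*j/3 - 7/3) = j^5/3 + 26*j^4/9 + 34*j^3/9 - 124*j^2/9 - 29*j - 14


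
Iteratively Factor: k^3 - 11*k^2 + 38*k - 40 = (k - 4)*(k^2 - 7*k + 10) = (k - 4)*(k - 2)*(k - 5)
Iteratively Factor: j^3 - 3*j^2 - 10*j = (j - 5)*(j^2 + 2*j) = (j - 5)*(j + 2)*(j)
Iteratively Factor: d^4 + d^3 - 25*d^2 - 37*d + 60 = (d + 4)*(d^3 - 3*d^2 - 13*d + 15) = (d - 1)*(d + 4)*(d^2 - 2*d - 15) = (d - 5)*(d - 1)*(d + 4)*(d + 3)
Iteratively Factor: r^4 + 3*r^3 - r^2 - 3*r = (r + 1)*(r^3 + 2*r^2 - 3*r) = r*(r + 1)*(r^2 + 2*r - 3) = r*(r + 1)*(r + 3)*(r - 1)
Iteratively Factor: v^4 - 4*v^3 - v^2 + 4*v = (v - 4)*(v^3 - v) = v*(v - 4)*(v^2 - 1) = v*(v - 4)*(v - 1)*(v + 1)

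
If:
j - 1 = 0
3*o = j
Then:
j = 1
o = 1/3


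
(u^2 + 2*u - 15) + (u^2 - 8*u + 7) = 2*u^2 - 6*u - 8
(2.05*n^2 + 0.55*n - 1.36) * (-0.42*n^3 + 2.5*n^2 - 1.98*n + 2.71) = -0.861*n^5 + 4.894*n^4 - 2.1128*n^3 + 1.0665*n^2 + 4.1833*n - 3.6856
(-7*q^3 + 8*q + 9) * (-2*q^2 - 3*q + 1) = 14*q^5 + 21*q^4 - 23*q^3 - 42*q^2 - 19*q + 9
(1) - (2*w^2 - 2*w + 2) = -2*w^2 + 2*w - 1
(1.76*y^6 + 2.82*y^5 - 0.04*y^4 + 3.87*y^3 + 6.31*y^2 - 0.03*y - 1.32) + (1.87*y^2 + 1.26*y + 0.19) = 1.76*y^6 + 2.82*y^5 - 0.04*y^4 + 3.87*y^3 + 8.18*y^2 + 1.23*y - 1.13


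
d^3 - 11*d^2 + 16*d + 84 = (d - 7)*(d - 6)*(d + 2)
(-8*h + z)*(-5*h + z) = 40*h^2 - 13*h*z + z^2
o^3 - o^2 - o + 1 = (o - 1)^2*(o + 1)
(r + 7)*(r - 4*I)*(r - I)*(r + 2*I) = r^4 + 7*r^3 - 3*I*r^3 + 6*r^2 - 21*I*r^2 + 42*r - 8*I*r - 56*I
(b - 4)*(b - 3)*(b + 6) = b^3 - b^2 - 30*b + 72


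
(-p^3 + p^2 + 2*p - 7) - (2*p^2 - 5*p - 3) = -p^3 - p^2 + 7*p - 4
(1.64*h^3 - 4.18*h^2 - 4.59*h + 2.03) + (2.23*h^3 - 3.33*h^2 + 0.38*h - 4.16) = 3.87*h^3 - 7.51*h^2 - 4.21*h - 2.13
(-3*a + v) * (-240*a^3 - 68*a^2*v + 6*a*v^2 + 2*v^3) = 720*a^4 - 36*a^3*v - 86*a^2*v^2 + 2*v^4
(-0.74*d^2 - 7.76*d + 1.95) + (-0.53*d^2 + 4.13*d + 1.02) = -1.27*d^2 - 3.63*d + 2.97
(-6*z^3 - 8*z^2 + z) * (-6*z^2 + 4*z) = 36*z^5 + 24*z^4 - 38*z^3 + 4*z^2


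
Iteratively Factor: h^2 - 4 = (h + 2)*(h - 2)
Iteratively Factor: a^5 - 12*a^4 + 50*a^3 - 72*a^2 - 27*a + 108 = (a + 1)*(a^4 - 13*a^3 + 63*a^2 - 135*a + 108) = (a - 3)*(a + 1)*(a^3 - 10*a^2 + 33*a - 36) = (a - 4)*(a - 3)*(a + 1)*(a^2 - 6*a + 9) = (a - 4)*(a - 3)^2*(a + 1)*(a - 3)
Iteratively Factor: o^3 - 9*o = (o)*(o^2 - 9) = o*(o + 3)*(o - 3)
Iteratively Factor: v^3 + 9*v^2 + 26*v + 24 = (v + 3)*(v^2 + 6*v + 8) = (v + 3)*(v + 4)*(v + 2)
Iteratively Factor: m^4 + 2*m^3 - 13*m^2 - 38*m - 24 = (m + 1)*(m^3 + m^2 - 14*m - 24) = (m + 1)*(m + 2)*(m^2 - m - 12) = (m + 1)*(m + 2)*(m + 3)*(m - 4)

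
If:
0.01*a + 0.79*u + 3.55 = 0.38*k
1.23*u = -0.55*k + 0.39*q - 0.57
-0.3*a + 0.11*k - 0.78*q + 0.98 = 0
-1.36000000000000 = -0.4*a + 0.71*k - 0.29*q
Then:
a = 11.72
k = 3.56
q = -2.75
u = -2.93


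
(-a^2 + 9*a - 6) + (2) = -a^2 + 9*a - 4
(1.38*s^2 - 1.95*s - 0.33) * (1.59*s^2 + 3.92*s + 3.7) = 2.1942*s^4 + 2.3091*s^3 - 3.0627*s^2 - 8.5086*s - 1.221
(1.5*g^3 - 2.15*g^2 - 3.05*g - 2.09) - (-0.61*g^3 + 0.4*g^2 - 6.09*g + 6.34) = 2.11*g^3 - 2.55*g^2 + 3.04*g - 8.43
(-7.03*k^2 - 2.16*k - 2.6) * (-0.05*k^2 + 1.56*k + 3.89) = 0.3515*k^4 - 10.8588*k^3 - 30.5863*k^2 - 12.4584*k - 10.114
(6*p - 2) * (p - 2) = 6*p^2 - 14*p + 4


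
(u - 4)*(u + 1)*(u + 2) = u^3 - u^2 - 10*u - 8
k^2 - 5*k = k*(k - 5)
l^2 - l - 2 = (l - 2)*(l + 1)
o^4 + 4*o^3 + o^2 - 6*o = o*(o - 1)*(o + 2)*(o + 3)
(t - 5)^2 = t^2 - 10*t + 25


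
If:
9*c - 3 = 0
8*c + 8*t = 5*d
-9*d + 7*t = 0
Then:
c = 1/3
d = -56/111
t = -24/37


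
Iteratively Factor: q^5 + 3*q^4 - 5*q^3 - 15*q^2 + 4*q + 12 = (q + 1)*(q^4 + 2*q^3 - 7*q^2 - 8*q + 12) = (q + 1)*(q + 3)*(q^3 - q^2 - 4*q + 4) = (q - 1)*(q + 1)*(q + 3)*(q^2 - 4) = (q - 1)*(q + 1)*(q + 2)*(q + 3)*(q - 2)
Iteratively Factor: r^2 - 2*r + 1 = (r - 1)*(r - 1)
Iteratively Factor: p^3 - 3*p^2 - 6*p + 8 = (p - 1)*(p^2 - 2*p - 8) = (p - 1)*(p + 2)*(p - 4)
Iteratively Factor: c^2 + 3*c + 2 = (c + 1)*(c + 2)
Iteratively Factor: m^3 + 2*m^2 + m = (m + 1)*(m^2 + m) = (m + 1)^2*(m)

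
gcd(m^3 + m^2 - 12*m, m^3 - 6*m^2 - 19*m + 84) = m^2 + m - 12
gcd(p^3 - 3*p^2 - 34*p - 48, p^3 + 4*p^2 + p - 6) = p^2 + 5*p + 6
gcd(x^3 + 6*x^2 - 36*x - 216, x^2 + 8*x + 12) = x + 6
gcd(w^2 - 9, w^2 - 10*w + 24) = 1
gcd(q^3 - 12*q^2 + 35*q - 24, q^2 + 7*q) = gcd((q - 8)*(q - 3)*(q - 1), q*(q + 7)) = 1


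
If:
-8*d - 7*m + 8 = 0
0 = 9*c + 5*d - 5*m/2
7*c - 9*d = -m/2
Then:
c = 40/247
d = 44/247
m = 232/247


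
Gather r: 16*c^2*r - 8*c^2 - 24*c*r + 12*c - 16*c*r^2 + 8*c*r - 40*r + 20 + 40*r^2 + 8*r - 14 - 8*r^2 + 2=-8*c^2 + 12*c + r^2*(32 - 16*c) + r*(16*c^2 - 16*c - 32) + 8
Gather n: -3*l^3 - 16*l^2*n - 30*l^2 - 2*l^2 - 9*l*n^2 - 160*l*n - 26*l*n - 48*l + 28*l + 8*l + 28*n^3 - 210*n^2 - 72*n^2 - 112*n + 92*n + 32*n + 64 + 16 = -3*l^3 - 32*l^2 - 12*l + 28*n^3 + n^2*(-9*l - 282) + n*(-16*l^2 - 186*l + 12) + 80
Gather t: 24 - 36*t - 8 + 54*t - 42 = 18*t - 26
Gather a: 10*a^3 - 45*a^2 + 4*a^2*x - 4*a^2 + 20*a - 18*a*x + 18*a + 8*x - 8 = 10*a^3 + a^2*(4*x - 49) + a*(38 - 18*x) + 8*x - 8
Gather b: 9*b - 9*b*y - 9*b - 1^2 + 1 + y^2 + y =-9*b*y + y^2 + y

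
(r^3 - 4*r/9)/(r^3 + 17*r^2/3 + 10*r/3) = (r - 2/3)/(r + 5)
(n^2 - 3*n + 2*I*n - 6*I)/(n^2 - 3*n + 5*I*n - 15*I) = (n + 2*I)/(n + 5*I)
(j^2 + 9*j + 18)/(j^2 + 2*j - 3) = (j + 6)/(j - 1)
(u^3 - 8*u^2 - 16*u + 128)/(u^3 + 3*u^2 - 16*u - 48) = (u - 8)/(u + 3)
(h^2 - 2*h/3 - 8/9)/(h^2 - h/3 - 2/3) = (h - 4/3)/(h - 1)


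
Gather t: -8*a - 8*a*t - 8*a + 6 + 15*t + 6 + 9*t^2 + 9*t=-16*a + 9*t^2 + t*(24 - 8*a) + 12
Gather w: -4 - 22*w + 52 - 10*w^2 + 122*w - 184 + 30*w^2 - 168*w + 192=20*w^2 - 68*w + 56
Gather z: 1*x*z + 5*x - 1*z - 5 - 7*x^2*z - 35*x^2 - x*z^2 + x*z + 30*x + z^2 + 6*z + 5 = -35*x^2 + 35*x + z^2*(1 - x) + z*(-7*x^2 + 2*x + 5)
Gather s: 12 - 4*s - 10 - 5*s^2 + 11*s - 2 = -5*s^2 + 7*s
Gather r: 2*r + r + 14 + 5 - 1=3*r + 18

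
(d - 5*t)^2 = d^2 - 10*d*t + 25*t^2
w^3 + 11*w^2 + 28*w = w*(w + 4)*(w + 7)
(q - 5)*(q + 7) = q^2 + 2*q - 35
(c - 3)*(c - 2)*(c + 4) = c^3 - c^2 - 14*c + 24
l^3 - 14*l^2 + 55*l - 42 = (l - 7)*(l - 6)*(l - 1)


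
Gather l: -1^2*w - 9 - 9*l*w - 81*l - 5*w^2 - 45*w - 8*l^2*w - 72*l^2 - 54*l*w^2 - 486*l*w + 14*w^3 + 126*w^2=l^2*(-8*w - 72) + l*(-54*w^2 - 495*w - 81) + 14*w^3 + 121*w^2 - 46*w - 9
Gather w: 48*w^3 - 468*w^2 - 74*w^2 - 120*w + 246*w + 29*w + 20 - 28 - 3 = 48*w^3 - 542*w^2 + 155*w - 11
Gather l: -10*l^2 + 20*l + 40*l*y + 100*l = -10*l^2 + l*(40*y + 120)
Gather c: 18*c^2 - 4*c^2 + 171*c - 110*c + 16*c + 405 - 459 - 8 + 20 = 14*c^2 + 77*c - 42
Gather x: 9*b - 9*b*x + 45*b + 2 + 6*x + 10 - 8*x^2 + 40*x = 54*b - 8*x^2 + x*(46 - 9*b) + 12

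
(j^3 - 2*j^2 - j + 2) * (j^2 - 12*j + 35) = j^5 - 14*j^4 + 58*j^3 - 56*j^2 - 59*j + 70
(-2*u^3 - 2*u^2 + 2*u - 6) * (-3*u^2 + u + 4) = 6*u^5 + 4*u^4 - 16*u^3 + 12*u^2 + 2*u - 24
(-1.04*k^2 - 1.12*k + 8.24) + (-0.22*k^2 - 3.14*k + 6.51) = -1.26*k^2 - 4.26*k + 14.75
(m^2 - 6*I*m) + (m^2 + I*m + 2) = 2*m^2 - 5*I*m + 2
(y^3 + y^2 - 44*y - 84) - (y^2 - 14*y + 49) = y^3 - 30*y - 133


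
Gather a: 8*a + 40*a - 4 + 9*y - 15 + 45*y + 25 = 48*a + 54*y + 6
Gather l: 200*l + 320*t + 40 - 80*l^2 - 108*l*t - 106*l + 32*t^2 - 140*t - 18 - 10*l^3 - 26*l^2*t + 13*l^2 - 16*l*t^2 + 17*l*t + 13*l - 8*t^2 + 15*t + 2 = -10*l^3 + l^2*(-26*t - 67) + l*(-16*t^2 - 91*t + 107) + 24*t^2 + 195*t + 24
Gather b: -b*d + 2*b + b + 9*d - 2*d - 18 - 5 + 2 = b*(3 - d) + 7*d - 21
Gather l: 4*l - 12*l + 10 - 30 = -8*l - 20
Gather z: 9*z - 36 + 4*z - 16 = 13*z - 52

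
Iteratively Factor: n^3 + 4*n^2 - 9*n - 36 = (n - 3)*(n^2 + 7*n + 12) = (n - 3)*(n + 4)*(n + 3)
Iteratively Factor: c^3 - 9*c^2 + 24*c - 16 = (c - 1)*(c^2 - 8*c + 16) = (c - 4)*(c - 1)*(c - 4)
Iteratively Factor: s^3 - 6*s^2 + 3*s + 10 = (s - 5)*(s^2 - s - 2) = (s - 5)*(s + 1)*(s - 2)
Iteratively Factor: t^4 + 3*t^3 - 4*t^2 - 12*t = (t + 2)*(t^3 + t^2 - 6*t) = (t - 2)*(t + 2)*(t^2 + 3*t) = (t - 2)*(t + 2)*(t + 3)*(t)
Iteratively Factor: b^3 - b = (b)*(b^2 - 1) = b*(b - 1)*(b + 1)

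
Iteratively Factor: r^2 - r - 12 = (r - 4)*(r + 3)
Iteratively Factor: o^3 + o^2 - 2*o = (o - 1)*(o^2 + 2*o) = o*(o - 1)*(o + 2)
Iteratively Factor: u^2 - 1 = (u - 1)*(u + 1)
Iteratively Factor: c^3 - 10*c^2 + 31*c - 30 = (c - 5)*(c^2 - 5*c + 6) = (c - 5)*(c - 3)*(c - 2)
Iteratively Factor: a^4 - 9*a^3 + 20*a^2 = (a - 4)*(a^3 - 5*a^2) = (a - 5)*(a - 4)*(a^2) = a*(a - 5)*(a - 4)*(a)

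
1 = 1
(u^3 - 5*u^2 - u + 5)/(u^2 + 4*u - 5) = (u^2 - 4*u - 5)/(u + 5)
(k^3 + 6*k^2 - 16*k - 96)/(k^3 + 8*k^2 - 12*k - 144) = (k + 4)/(k + 6)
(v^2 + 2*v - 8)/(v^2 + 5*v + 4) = (v - 2)/(v + 1)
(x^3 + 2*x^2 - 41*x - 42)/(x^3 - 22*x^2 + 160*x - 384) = (x^2 + 8*x + 7)/(x^2 - 16*x + 64)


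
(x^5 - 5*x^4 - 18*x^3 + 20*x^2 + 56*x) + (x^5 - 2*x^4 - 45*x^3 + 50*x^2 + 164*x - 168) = 2*x^5 - 7*x^4 - 63*x^3 + 70*x^2 + 220*x - 168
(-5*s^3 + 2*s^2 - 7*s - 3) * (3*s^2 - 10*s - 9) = -15*s^5 + 56*s^4 + 4*s^3 + 43*s^2 + 93*s + 27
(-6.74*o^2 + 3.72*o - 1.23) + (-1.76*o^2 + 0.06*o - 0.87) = -8.5*o^2 + 3.78*o - 2.1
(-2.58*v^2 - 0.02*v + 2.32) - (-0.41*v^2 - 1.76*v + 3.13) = -2.17*v^2 + 1.74*v - 0.81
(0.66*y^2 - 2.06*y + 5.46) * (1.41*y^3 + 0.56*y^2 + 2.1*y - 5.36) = 0.9306*y^5 - 2.535*y^4 + 7.931*y^3 - 4.806*y^2 + 22.5076*y - 29.2656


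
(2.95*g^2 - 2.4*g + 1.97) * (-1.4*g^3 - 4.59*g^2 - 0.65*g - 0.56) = -4.13*g^5 - 10.1805*g^4 + 6.3405*g^3 - 9.1343*g^2 + 0.0635000000000001*g - 1.1032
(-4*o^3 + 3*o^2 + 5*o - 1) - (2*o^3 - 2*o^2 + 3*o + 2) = -6*o^3 + 5*o^2 + 2*o - 3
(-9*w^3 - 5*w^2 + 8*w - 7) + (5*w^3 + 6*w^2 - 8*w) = -4*w^3 + w^2 - 7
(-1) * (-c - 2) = c + 2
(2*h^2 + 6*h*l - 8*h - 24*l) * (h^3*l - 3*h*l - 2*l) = 2*h^5*l + 6*h^4*l^2 - 8*h^4*l - 24*h^3*l^2 - 6*h^3*l - 18*h^2*l^2 + 20*h^2*l + 60*h*l^2 + 16*h*l + 48*l^2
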